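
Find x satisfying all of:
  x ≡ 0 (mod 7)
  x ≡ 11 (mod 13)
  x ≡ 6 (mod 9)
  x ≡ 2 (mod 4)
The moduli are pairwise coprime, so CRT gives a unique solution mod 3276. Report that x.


Product of moduli M = 7 · 13 · 9 · 4 = 3276.
Merge one congruence at a time:
  Start: x ≡ 0 (mod 7).
  Combine with x ≡ 11 (mod 13); new modulus lcm = 91.
    Write x = 0 + 7·t and substitute into x ≡ 11 (mod 13): 7·t ≡ 11 − 0 = 11 (mod 13).
    The inverse of 7 mod 13 is 2 (since 7·2 = 14 = 1·13 + 1), so t ≡ 2·11 = 22 ≡ 9 (mod 13).
    Then x = 0 + 7·9 = 63, valid modulo lcm(7, 13) = 91: x ≡ 63 (mod 91).
  Combine with x ≡ 6 (mod 9); new modulus lcm = 819.
    Write x = 63 + 91·t and substitute into x ≡ 6 (mod 9): 91·t ≡ 6 − 63 = -57 (mod 9).
    Reduce coefficients mod 9: 1·t ≡ 6 (mod 9).
    So t ≡ 6 (mod 9).
    Then x = 63 + 91·6 = 609, valid modulo lcm(91, 9) = 819: x ≡ 609 (mod 819).
  Combine with x ≡ 2 (mod 4); new modulus lcm = 3276.
    Write x = 609 + 819·t and substitute into x ≡ 2 (mod 4): 819·t ≡ 2 − 609 = -607 (mod 4).
    Reduce coefficients mod 4: 3·t ≡ 1 (mod 4).
    The inverse of 3 mod 4 is 3 (since 3·3 = 9 = 2·4 + 1), so t ≡ 3·1 = 3 ≡ 3 (mod 4).
    Then x = 609 + 819·3 = 3066, valid modulo lcm(819, 4) = 3276: x ≡ 3066 (mod 3276).
Verify against each original: 3066 mod 7 = 0, 3066 mod 13 = 11, 3066 mod 9 = 6, 3066 mod 4 = 2.

x ≡ 3066 (mod 3276).


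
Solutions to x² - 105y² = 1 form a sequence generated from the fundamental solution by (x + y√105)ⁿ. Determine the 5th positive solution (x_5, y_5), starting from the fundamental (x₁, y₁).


Step 1: Find the fundamental solution (x₁, y₁) of x² - 105y² = 1.
  Expand √105 as a continued fraction. a₀ = ⌊√105⌋ = 10; iterate m_{k+1} = d_k·a_k − m_k, d_{k+1} = (105 − m_{k+1}²)/d_k, a_{k+1} = ⌊(a₀ + m_{k+1})/d_{k+1}⌋ (starting m₀ = 0, d₀ = 1), with convergents p_k = a_k·p_{k-1} + p_{k-2}, q_k = a_k·q_{k-1} + q_{k-2} (p₋₁ = 1, q₋₁ = 0):
  k = 0: a₀ = 10; p₀/q₀ = 10/1; p₀² − 105·q₀² = 100 − 105 = -5.
  k = 1: m = 10, d = 5, a = ⌊(10 + 10)/5⌋ = 4; p/q = (4·10 + 1)/(4·1 + 0) = 41/4; p² − 105·q² = 1681 − 1680 = 1.
  The first convergent with p² − 105·q² = 1 gives the fundamental solution (x₁, y₁) = (41, 4).
Step 2: Apply the recurrence (x_{n+1}, y_{n+1}) = (x₁x_n + 105y₁y_n, x₁y_n + y₁x_n) repeatedly.
  From (x_1, y_1) = (41, 4): x_2 = 41·41 + 105·4·4 = 3361; y_2 = 41·4 + 4·41 = 328.
  From (x_2, y_2) = (3361, 328): x_3 = 41·3361 + 105·4·328 = 275561; y_3 = 41·328 + 4·3361 = 26892.
  From (x_3, y_3) = (275561, 26892): x_4 = 41·275561 + 105·4·26892 = 22592641; y_4 = 41·26892 + 4·275561 = 2204816.
  From (x_4, y_4) = (22592641, 2204816): x_5 = 41·22592641 + 105·4·2204816 = 1852321001; y_5 = 41·2204816 + 4·22592641 = 180768020.
Step 3: Verify x_5² - 105·y_5² = 3431093090745642001 - 3431093090745642000 = 1 (should be 1). ✓

(x_1, y_1) = (41, 4); (x_5, y_5) = (1852321001, 180768020).


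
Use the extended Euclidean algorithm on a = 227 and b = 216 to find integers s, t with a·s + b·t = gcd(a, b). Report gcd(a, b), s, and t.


Euclidean algorithm on (227, 216) — divide until remainder is 0:
  227 = 1 · 216 + 11
  216 = 19 · 11 + 7
  11 = 1 · 7 + 4
  7 = 1 · 4 + 3
  4 = 1 · 3 + 1
  3 = 3 · 1 + 0
gcd(227, 216) = 1.
Track Bezout coefficients alongside the remainders: start with r₀ = 227 = a·1 + b·0 (s = 1, t = 0) and r₁ = 216 = a·0 + b·1 (s = 0, t = 1); each new remainder r_{k+1} = r_{k-1} − q_k·r_k inherits s_{k+1} = s_{k-1} − q_k·s_k, t_{k+1} = t_{k-1} − q_k·t_k, so r_k = a·s_k + b·t_k at every step:
  q = 1: r = 11, s = 1 − 1·0 = 1, t = 0 − 1·1 = -1  (check: 227·1 + 216·(-1) = 11)
  q = 19: r = 7, s = 0 − 19·1 = -19, t = 1 − 19·(-1) = 20  (check: 227·(-19) + 216·20 = 7)
  q = 1: r = 4, s = 1 − 1·(-19) = 20, t = -1 − 1·20 = -21  (check: 227·20 + 216·(-21) = 4)
  q = 1: r = 3, s = -19 − 1·20 = -39, t = 20 − 1·(-21) = 41  (check: 227·(-39) + 216·41 = 3)
  q = 1: r = 1, s = 20 − 1·(-39) = 59, t = -21 − 1·41 = -62  (check: 227·59 + 216·(-62) = 1)
The row with r = 1 (the gcd) gives the Bezout coefficients s = 59, t = -62.
Result: 227 · (59) + 216 · (-62) = 1.

gcd(227, 216) = 1; s = 59, t = -62 (check: 227·59 + 216·(-62) = 1).


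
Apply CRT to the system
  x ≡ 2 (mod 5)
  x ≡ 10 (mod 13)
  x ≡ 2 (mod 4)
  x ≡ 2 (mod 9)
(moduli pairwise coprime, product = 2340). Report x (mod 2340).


Product of moduli M = 5 · 13 · 4 · 9 = 2340.
Merge one congruence at a time:
  Start: x ≡ 2 (mod 5).
  Combine with x ≡ 10 (mod 13); new modulus lcm = 65.
    Write x = 2 + 5·t and substitute into x ≡ 10 (mod 13): 5·t ≡ 10 − 2 = 8 (mod 13).
    The inverse of 5 mod 13 is 8 (since 5·8 = 40 = 3·13 + 1), so t ≡ 8·8 = 64 ≡ 12 (mod 13).
    Then x = 2 + 5·12 = 62, valid modulo lcm(5, 13) = 65: x ≡ 62 (mod 65).
  Combine with x ≡ 2 (mod 4); new modulus lcm = 260.
    Write x = 62 + 65·t and substitute into x ≡ 2 (mod 4): 65·t ≡ 2 − 62 = -60 (mod 4).
    Reduce coefficients mod 4: 1·t ≡ 0 (mod 4).
    So t ≡ 0 (mod 4).
    Then x = 62 + 65·0 = 62, valid modulo lcm(65, 4) = 260: x ≡ 62 (mod 260).
  Combine with x ≡ 2 (mod 9); new modulus lcm = 2340.
    Write x = 62 + 260·t and substitute into x ≡ 2 (mod 9): 260·t ≡ 2 − 62 = -60 (mod 9).
    Reduce coefficients mod 9: 8·t ≡ 3 (mod 9).
    The inverse of 8 mod 9 is 8 (since 8·8 = 64 = 7·9 + 1), so t ≡ 8·3 = 24 ≡ 6 (mod 9).
    Then x = 62 + 260·6 = 1622, valid modulo lcm(260, 9) = 2340: x ≡ 1622 (mod 2340).
Verify against each original: 1622 mod 5 = 2, 1622 mod 13 = 10, 1622 mod 4 = 2, 1622 mod 9 = 2.

x ≡ 1622 (mod 2340).


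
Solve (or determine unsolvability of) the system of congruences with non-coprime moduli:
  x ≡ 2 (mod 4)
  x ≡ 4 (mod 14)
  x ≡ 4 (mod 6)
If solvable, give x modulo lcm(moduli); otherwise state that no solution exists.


Moduli 4, 14, 6 are not pairwise coprime, so CRT works modulo lcm(m_i) when all pairwise compatibility conditions hold.
Pairwise compatibility: gcd(m_i, m_j) must divide a_i - a_j for every pair.
Merge one congruence at a time:
  Start: x ≡ 2 (mod 4).
  Combine with x ≡ 4 (mod 14): gcd(4, 14) = 2; 4 - 2 = 2, which IS divisible by 2, so compatible.
    Write x = 2 + 4·t and substitute into x ≡ 4 (mod 14): 4·t ≡ 4 − 2 = 2 (mod 14).
    Divide the congruence (and modulus) by g = 2: 2·t ≡ 1 (mod 7).
    The inverse of 2 mod 7 is 4 (since 2·4 = 8 = 1·7 + 1), so t ≡ 4·1 = 4 ≡ 4 (mod 7).
    Then x = 2 + 4·4 = 18, valid modulo lcm(4, 14) = 28: x ≡ 18 (mod 28).
  Combine with x ≡ 4 (mod 6): gcd(28, 6) = 2; 4 - 18 = -14, which IS divisible by 2, so compatible.
    Write x = 18 + 28·t and substitute into x ≡ 4 (mod 6): 28·t ≡ 4 − 18 = -14 (mod 6).
    Divide the congruence (and modulus) by g = 2: 14·t ≡ -7 (mod 3).
    Reduce coefficients mod 3: 2·t ≡ 2 (mod 3).
    The inverse of 2 mod 3 is 2 (since 2·2 = 4 = 1·3 + 1), so t ≡ 2·2 = 4 ≡ 1 (mod 3).
    Then x = 18 + 28·1 = 46, valid modulo lcm(28, 6) = 84: x ≡ 46 (mod 84).
Verify: 46 mod 4 = 2, 46 mod 14 = 4, 46 mod 6 = 4.

x ≡ 46 (mod 84).


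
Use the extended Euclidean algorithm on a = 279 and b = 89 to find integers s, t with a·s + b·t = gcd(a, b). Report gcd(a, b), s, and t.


Euclidean algorithm on (279, 89) — divide until remainder is 0:
  279 = 3 · 89 + 12
  89 = 7 · 12 + 5
  12 = 2 · 5 + 2
  5 = 2 · 2 + 1
  2 = 2 · 1 + 0
gcd(279, 89) = 1.
Track Bezout coefficients alongside the remainders: start with r₀ = 279 = a·1 + b·0 (s = 1, t = 0) and r₁ = 89 = a·0 + b·1 (s = 0, t = 1); each new remainder r_{k+1} = r_{k-1} − q_k·r_k inherits s_{k+1} = s_{k-1} − q_k·s_k, t_{k+1} = t_{k-1} − q_k·t_k, so r_k = a·s_k + b·t_k at every step:
  q = 3: r = 12, s = 1 − 3·0 = 1, t = 0 − 3·1 = -3  (check: 279·1 + 89·(-3) = 12)
  q = 7: r = 5, s = 0 − 7·1 = -7, t = 1 − 7·(-3) = 22  (check: 279·(-7) + 89·22 = 5)
  q = 2: r = 2, s = 1 − 2·(-7) = 15, t = -3 − 2·22 = -47  (check: 279·15 + 89·(-47) = 2)
  q = 2: r = 1, s = -7 − 2·15 = -37, t = 22 − 2·(-47) = 116  (check: 279·(-37) + 89·116 = 1)
The row with r = 1 (the gcd) gives the Bezout coefficients s = -37, t = 116.
Result: 279 · (-37) + 89 · (116) = 1.

gcd(279, 89) = 1; s = -37, t = 116 (check: 279·(-37) + 89·116 = 1).


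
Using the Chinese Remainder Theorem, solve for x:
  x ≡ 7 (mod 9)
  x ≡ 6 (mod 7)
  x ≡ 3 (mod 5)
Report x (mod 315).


Moduli 9, 7, 5 are pairwise coprime; by CRT there is a unique solution modulo M = 9 · 7 · 5 = 315.
Solve pairwise, accumulating the modulus:
  Start with x ≡ 7 (mod 9).
  Combine with x ≡ 6 (mod 7): since gcd(9, 7) = 1, we get a unique residue mod 63.
    Write x = 7 + 9·t and substitute into x ≡ 6 (mod 7): 9·t ≡ 6 − 7 = -1 (mod 7).
    Reduce coefficients mod 7: 2·t ≡ 6 (mod 7).
    The inverse of 2 mod 7 is 4 (since 2·4 = 8 = 1·7 + 1), so t ≡ 4·6 = 24 ≡ 3 (mod 7).
    Then x = 7 + 9·3 = 34, valid modulo lcm(9, 7) = 63: x ≡ 34 (mod 63).
  Combine with x ≡ 3 (mod 5): since gcd(63, 5) = 1, we get a unique residue mod 315.
    Write x = 34 + 63·t and substitute into x ≡ 3 (mod 5): 63·t ≡ 3 − 34 = -31 (mod 5).
    Reduce coefficients mod 5: 3·t ≡ 4 (mod 5).
    The inverse of 3 mod 5 is 2 (since 3·2 = 6 = 1·5 + 1), so t ≡ 2·4 = 8 ≡ 3 (mod 5).
    Then x = 34 + 63·3 = 223, valid modulo lcm(63, 5) = 315: x ≡ 223 (mod 315).
Verify: 223 mod 9 = 7 ✓, 223 mod 7 = 6 ✓, 223 mod 5 = 3 ✓.

x ≡ 223 (mod 315).


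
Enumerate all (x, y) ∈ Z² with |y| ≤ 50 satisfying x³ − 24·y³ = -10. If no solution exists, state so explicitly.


The equation is x³ - 24y³ = -10. For fixed y, x³ = 24·y³ − 10, so a solution requires the RHS to be a perfect cube.
Strategy: iterate y from -50 to 50, compute RHS = 24·y³ − 10, and check whether it is a (positive or negative) perfect cube.
Check small values of y:
  y = 0: RHS = -10 is not a perfect cube.
  y = 1: RHS = 14 is not a perfect cube.
  y = -1: RHS = -34 is not a perfect cube.
  y = 2: RHS = 182 is not a perfect cube.
  y = -2: RHS = -202 is not a perfect cube.
  y = 3: RHS = 638 is not a perfect cube.
  y = -3: RHS = -658 is not a perfect cube.
Continuing the search up to |y| = 50 finds no solutions either.
No (x, y) in the scanned range satisfies the equation.

No integer solutions with |y| ≤ 50.


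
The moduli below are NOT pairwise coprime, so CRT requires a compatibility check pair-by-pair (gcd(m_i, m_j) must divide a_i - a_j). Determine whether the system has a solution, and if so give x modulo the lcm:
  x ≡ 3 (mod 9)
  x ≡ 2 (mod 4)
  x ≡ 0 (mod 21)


Moduli 9, 4, 21 are not pairwise coprime, so CRT works modulo lcm(m_i) when all pairwise compatibility conditions hold.
Pairwise compatibility: gcd(m_i, m_j) must divide a_i - a_j for every pair.
Merge one congruence at a time:
  Start: x ≡ 3 (mod 9).
  Combine with x ≡ 2 (mod 4): gcd(9, 4) = 1; 2 - 3 = -1, which IS divisible by 1, so compatible.
    Write x = 3 + 9·t and substitute into x ≡ 2 (mod 4): 9·t ≡ 2 − 3 = -1 (mod 4).
    Reduce coefficients mod 4: 1·t ≡ 3 (mod 4).
    So t ≡ 3 (mod 4).
    Then x = 3 + 9·3 = 30, valid modulo lcm(9, 4) = 36: x ≡ 30 (mod 36).
  Combine with x ≡ 0 (mod 21): gcd(36, 21) = 3; 0 - 30 = -30, which IS divisible by 3, so compatible.
    Write x = 30 + 36·t and substitute into x ≡ 0 (mod 21): 36·t ≡ 0 − 30 = -30 (mod 21).
    Divide the congruence (and modulus) by g = 3: 12·t ≡ -10 (mod 7).
    Reduce coefficients mod 7: 5·t ≡ 4 (mod 7).
    The inverse of 5 mod 7 is 3 (since 5·3 = 15 = 2·7 + 1), so t ≡ 3·4 = 12 ≡ 5 (mod 7).
    Then x = 30 + 36·5 = 210, valid modulo lcm(36, 21) = 252: x ≡ 210 (mod 252).
Verify: 210 mod 9 = 3, 210 mod 4 = 2, 210 mod 21 = 0.

x ≡ 210 (mod 252).


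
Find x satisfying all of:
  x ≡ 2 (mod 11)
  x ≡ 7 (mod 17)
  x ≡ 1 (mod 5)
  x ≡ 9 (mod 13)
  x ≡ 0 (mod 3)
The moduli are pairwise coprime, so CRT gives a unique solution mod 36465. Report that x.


Product of moduli M = 11 · 17 · 5 · 13 · 3 = 36465.
Merge one congruence at a time:
  Start: x ≡ 2 (mod 11).
  Combine with x ≡ 7 (mod 17); new modulus lcm = 187.
    Write x = 2 + 11·t and substitute into x ≡ 7 (mod 17): 11·t ≡ 7 − 2 = 5 (mod 17).
    The inverse of 11 mod 17 is 14 (since 11·14 = 154 = 9·17 + 1), so t ≡ 14·5 = 70 ≡ 2 (mod 17).
    Then x = 2 + 11·2 = 24, valid modulo lcm(11, 17) = 187: x ≡ 24 (mod 187).
  Combine with x ≡ 1 (mod 5); new modulus lcm = 935.
    Write x = 24 + 187·t and substitute into x ≡ 1 (mod 5): 187·t ≡ 1 − 24 = -23 (mod 5).
    Reduce coefficients mod 5: 2·t ≡ 2 (mod 5).
    The inverse of 2 mod 5 is 3 (since 2·3 = 6 = 1·5 + 1), so t ≡ 3·2 = 6 ≡ 1 (mod 5).
    Then x = 24 + 187·1 = 211, valid modulo lcm(187, 5) = 935: x ≡ 211 (mod 935).
  Combine with x ≡ 9 (mod 13); new modulus lcm = 12155.
    Write x = 211 + 935·t and substitute into x ≡ 9 (mod 13): 935·t ≡ 9 − 211 = -202 (mod 13).
    Reduce coefficients mod 13: 12·t ≡ 6 (mod 13).
    The inverse of 12 mod 13 is 12 (since 12·12 = 144 = 11·13 + 1), so t ≡ 12·6 = 72 ≡ 7 (mod 13).
    Then x = 211 + 935·7 = 6756, valid modulo lcm(935, 13) = 12155: x ≡ 6756 (mod 12155).
  Combine with x ≡ 0 (mod 3); new modulus lcm = 36465.
    Write x = 6756 + 12155·t and substitute into x ≡ 0 (mod 3): 12155·t ≡ 0 − 6756 = -6756 (mod 3).
    Reduce coefficients mod 3: 2·t ≡ 0 (mod 3).
    The inverse of 2 mod 3 is 2 (since 2·2 = 4 = 1·3 + 1), so t ≡ 2·0 = 0 ≡ 0 (mod 3).
    Then x = 6756 + 12155·0 = 6756, valid modulo lcm(12155, 3) = 36465: x ≡ 6756 (mod 36465).
Verify against each original: 6756 mod 11 = 2, 6756 mod 17 = 7, 6756 mod 5 = 1, 6756 mod 13 = 9, 6756 mod 3 = 0.

x ≡ 6756 (mod 36465).


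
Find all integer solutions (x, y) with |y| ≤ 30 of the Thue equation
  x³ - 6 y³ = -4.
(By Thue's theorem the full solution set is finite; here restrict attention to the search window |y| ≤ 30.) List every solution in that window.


The equation is x³ - 6y³ = -4. For fixed y, x³ = 6·y³ − 4, so a solution requires the RHS to be a perfect cube.
Strategy: iterate y from -30 to 30, compute RHS = 6·y³ − 4, and check whether it is a (positive or negative) perfect cube.
Check small values of y:
  y = 0: RHS = -4 is not a perfect cube.
  y = 1: RHS = 2 is not a perfect cube.
  y = -1: RHS = -10 is not a perfect cube.
  y = 2: RHS = 44 is not a perfect cube.
  y = -2: RHS = -52 is not a perfect cube.
  y = 3: RHS = 158 is not a perfect cube.
  y = -3: RHS = -166 is not a perfect cube.
Continuing the search up to |y| = 30 finds no solutions either.
No (x, y) in the scanned range satisfies the equation.

No integer solutions with |y| ≤ 30.


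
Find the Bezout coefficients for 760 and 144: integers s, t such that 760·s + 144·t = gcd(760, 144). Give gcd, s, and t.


Euclidean algorithm on (760, 144) — divide until remainder is 0:
  760 = 5 · 144 + 40
  144 = 3 · 40 + 24
  40 = 1 · 24 + 16
  24 = 1 · 16 + 8
  16 = 2 · 8 + 0
gcd(760, 144) = 8.
Track Bezout coefficients alongside the remainders: start with r₀ = 760 = a·1 + b·0 (s = 1, t = 0) and r₁ = 144 = a·0 + b·1 (s = 0, t = 1); each new remainder r_{k+1} = r_{k-1} − q_k·r_k inherits s_{k+1} = s_{k-1} − q_k·s_k, t_{k+1} = t_{k-1} − q_k·t_k, so r_k = a·s_k + b·t_k at every step:
  q = 5: r = 40, s = 1 − 5·0 = 1, t = 0 − 5·1 = -5  (check: 760·1 + 144·(-5) = 40)
  q = 3: r = 24, s = 0 − 3·1 = -3, t = 1 − 3·(-5) = 16  (check: 760·(-3) + 144·16 = 24)
  q = 1: r = 16, s = 1 − 1·(-3) = 4, t = -5 − 1·16 = -21  (check: 760·4 + 144·(-21) = 16)
  q = 1: r = 8, s = -3 − 1·4 = -7, t = 16 − 1·(-21) = 37  (check: 760·(-7) + 144·37 = 8)
The row with r = 8 (the gcd) gives the Bezout coefficients s = -7, t = 37.
Result: 760 · (-7) + 144 · (37) = 8.

gcd(760, 144) = 8; s = -7, t = 37 (check: 760·(-7) + 144·37 = 8).


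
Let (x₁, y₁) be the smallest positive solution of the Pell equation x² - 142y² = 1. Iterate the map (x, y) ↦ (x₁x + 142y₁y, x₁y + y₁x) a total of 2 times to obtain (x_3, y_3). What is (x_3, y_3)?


Step 1: Find the fundamental solution (x₁, y₁) of x² - 142y² = 1.
  Expand √142 as a continued fraction. a₀ = ⌊√142⌋ = 11; iterate m_{k+1} = d_k·a_k − m_k, d_{k+1} = (142 − m_{k+1}²)/d_k, a_{k+1} = ⌊(a₀ + m_{k+1})/d_{k+1}⌋ (starting m₀ = 0, d₀ = 1), with convergents p_k = a_k·p_{k-1} + p_{k-2}, q_k = a_k·q_{k-1} + q_{k-2} (p₋₁ = 1, q₋₁ = 0):
  k = 0: a₀ = 11; p₀/q₀ = 11/1; p₀² − 142·q₀² = 121 − 142 = -21.
  k = 1: m = 11, d = 21, a = ⌊(11 + 11)/21⌋ = 1; p/q = (1·11 + 1)/(1·1 + 0) = 12/1; p² − 142·q² = 144 − 142 = 2.
  k = 2: m = 10, d = 2, a = ⌊(11 + 10)/2⌋ = 10; p/q = (10·12 + 11)/(10·1 + 1) = 131/11; p² − 142·q² = 17161 − 17182 = -21.
  k = 3: m = 10, d = 21, a = ⌊(11 + 10)/21⌋ = 1; p/q = (1·131 + 12)/(1·11 + 1) = 143/12; p² − 142·q² = 20449 − 20448 = 1.
  The first convergent with p² − 142·q² = 1 gives the fundamental solution (x₁, y₁) = (143, 12).
Step 2: Apply the recurrence (x_{n+1}, y_{n+1}) = (x₁x_n + 142y₁y_n, x₁y_n + y₁x_n) repeatedly.
  From (x_1, y_1) = (143, 12): x_2 = 143·143 + 142·12·12 = 40897; y_2 = 143·12 + 12·143 = 3432.
  From (x_2, y_2) = (40897, 3432): x_3 = 143·40897 + 142·12·3432 = 11696399; y_3 = 143·3432 + 12·40897 = 981540.
Step 3: Verify x_3² - 142·y_3² = 136805749567201 - 136805749567200 = 1 (should be 1). ✓

(x_1, y_1) = (143, 12); (x_3, y_3) = (11696399, 981540).


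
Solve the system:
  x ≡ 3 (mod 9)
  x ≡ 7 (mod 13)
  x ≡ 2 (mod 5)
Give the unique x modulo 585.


Moduli 9, 13, 5 are pairwise coprime; by CRT there is a unique solution modulo M = 9 · 13 · 5 = 585.
Solve pairwise, accumulating the modulus:
  Start with x ≡ 3 (mod 9).
  Combine with x ≡ 7 (mod 13): since gcd(9, 13) = 1, we get a unique residue mod 117.
    Write x = 3 + 9·t and substitute into x ≡ 7 (mod 13): 9·t ≡ 7 − 3 = 4 (mod 13).
    The inverse of 9 mod 13 is 3 (since 9·3 = 27 = 2·13 + 1), so t ≡ 3·4 = 12 ≡ 12 (mod 13).
    Then x = 3 + 9·12 = 111, valid modulo lcm(9, 13) = 117: x ≡ 111 (mod 117).
  Combine with x ≡ 2 (mod 5): since gcd(117, 5) = 1, we get a unique residue mod 585.
    Write x = 111 + 117·t and substitute into x ≡ 2 (mod 5): 117·t ≡ 2 − 111 = -109 (mod 5).
    Reduce coefficients mod 5: 2·t ≡ 1 (mod 5).
    The inverse of 2 mod 5 is 3 (since 2·3 = 6 = 1·5 + 1), so t ≡ 3·1 = 3 ≡ 3 (mod 5).
    Then x = 111 + 117·3 = 462, valid modulo lcm(117, 5) = 585: x ≡ 462 (mod 585).
Verify: 462 mod 9 = 3 ✓, 462 mod 13 = 7 ✓, 462 mod 5 = 2 ✓.

x ≡ 462 (mod 585).


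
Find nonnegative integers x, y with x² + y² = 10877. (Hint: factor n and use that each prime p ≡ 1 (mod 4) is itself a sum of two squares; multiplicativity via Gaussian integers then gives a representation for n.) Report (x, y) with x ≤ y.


Step 1: Factor n = 10877 = 73 · 149.
Step 2: Check the mod-4 condition on each prime factor: 73 ≡ 1 (mod 4), exponent 1; 149 ≡ 1 (mod 4), exponent 1.
All primes ≡ 3 (mod 4) appear to even exponent (or don't appear), so by the two-squares theorem n IS expressible as a sum of two squares.
Step 3: Build a representation. Here n = 73 · 149 is a product of primes ≡ 1 (mod 4). Each prime p ≡ 1 (mod 4) is itself a sum of two squares; find a² by testing p − a² for a perfect square:
  73: 73 − 1² = 72, 73 − 2² = 69, 73 − 3² = 64 = 8² ⇒ 73 = 3² + 8².
  149: 149 − 1² = 148, 149 − 2² = 145, 149 − 3² = 140, 149 − 4² = 133, 149 − 5² = 124, 149 − 6² = 113, 149 − 7² = 100 = 10² ⇒ 149 = 7² + 10².
  Combine using the Brahmagupta–Fibonacci identity (a² + b²)(c² + d²) = (ac − bd)² + (ad + bc)² = (ac + bd)² + (ad − bc)²:
  73 · 149 = 10877: from (3² + 8²)(7² + 10²), take (3·7 − 8·10, 3·10 + 8·7) = (21 − 80, 30 + 56) = (-59, 86); dropping signs (only squares matter) gives (59, 86); check 59² + 86² = 3481 + 7396 = 10877 ✓.
Step 4: Order so x ≤ y and verify: 59² + 86² = 3481 + 7396 = 10877 = n. ✓

n = 10877 = 59² + 86² (one valid representation with x ≤ y).


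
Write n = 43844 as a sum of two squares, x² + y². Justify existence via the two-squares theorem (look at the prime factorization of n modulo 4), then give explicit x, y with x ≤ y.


Step 1: Factor n = 43844 = 2^2 · 97 · 113.
Step 2: Check the mod-4 condition on each prime factor: 2 = 2 (special); 97 ≡ 1 (mod 4), exponent 1; 113 ≡ 1 (mod 4), exponent 1.
All primes ≡ 3 (mod 4) appear to even exponent (or don't appear), so by the two-squares theorem n IS expressible as a sum of two squares.
Step 3: Build a representation. Group n = k² · m with k = 2 and m = 97 · 113 = 10961 (a product of primes ≡ 1 (mod 4)); a representation of m scales to one of n via (k·x)² + (k·y)² = k²(x² + y²). Each prime p ≡ 1 (mod 4) is itself a sum of two squares; find a² by testing p − a² for a perfect square:
  97: 97 − 1² = 96, 97 − 2² = 93, 97 − 3² = 88, 97 − 4² = 81 = 9² ⇒ 97 = 4² + 9².
  113: 113 − 1² = 112, 113 − 2² = 109, 113 − 3² = 104, 113 − 4² = 97, 113 − 5² = 88, 113 − 6² = 77, 113 − 7² = 64 = 8² ⇒ 113 = 7² + 8².
  Combine using the Brahmagupta–Fibonacci identity (a² + b²)(c² + d²) = (ac − bd)² + (ad + bc)² = (ac + bd)² + (ad − bc)²:
  97 · 113 = 10961: from (4² + 9²)(7² + 8²), take (4·7 − 9·8, 4·8 + 9·7) = (28 − 72, 32 + 63) = (-44, 95); dropping signs (only squares matter) gives (44, 95); check 44² + 95² = 1936 + 9025 = 10961 ✓.
  Scale by k = 2: (2·44, 2·95) = (88, 190).
Step 4: Order so x ≤ y and verify: 88² + 190² = 7744 + 36100 = 43844 = n. ✓

n = 43844 = 88² + 190² (one valid representation with x ≤ y).


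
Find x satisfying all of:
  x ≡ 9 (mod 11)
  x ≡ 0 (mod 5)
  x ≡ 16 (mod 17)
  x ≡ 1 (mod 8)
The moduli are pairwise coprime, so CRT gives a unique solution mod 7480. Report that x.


Product of moduli M = 11 · 5 · 17 · 8 = 7480.
Merge one congruence at a time:
  Start: x ≡ 9 (mod 11).
  Combine with x ≡ 0 (mod 5); new modulus lcm = 55.
    Write x = 9 + 11·t and substitute into x ≡ 0 (mod 5): 11·t ≡ 0 − 9 = -9 (mod 5).
    Reduce coefficients mod 5: 1·t ≡ 1 (mod 5).
    So t ≡ 1 (mod 5).
    Then x = 9 + 11·1 = 20, valid modulo lcm(11, 5) = 55: x ≡ 20 (mod 55).
  Combine with x ≡ 16 (mod 17); new modulus lcm = 935.
    Write x = 20 + 55·t and substitute into x ≡ 16 (mod 17): 55·t ≡ 16 − 20 = -4 (mod 17).
    Reduce coefficients mod 17: 4·t ≡ 13 (mod 17).
    The inverse of 4 mod 17 is 13 (since 4·13 = 52 = 3·17 + 1), so t ≡ 13·13 = 169 ≡ 16 (mod 17).
    Then x = 20 + 55·16 = 900, valid modulo lcm(55, 17) = 935: x ≡ 900 (mod 935).
  Combine with x ≡ 1 (mod 8); new modulus lcm = 7480.
    Write x = 900 + 935·t and substitute into x ≡ 1 (mod 8): 935·t ≡ 1 − 900 = -899 (mod 8).
    Reduce coefficients mod 8: 7·t ≡ 5 (mod 8).
    The inverse of 7 mod 8 is 7 (since 7·7 = 49 = 6·8 + 1), so t ≡ 7·5 = 35 ≡ 3 (mod 8).
    Then x = 900 + 935·3 = 3705, valid modulo lcm(935, 8) = 7480: x ≡ 3705 (mod 7480).
Verify against each original: 3705 mod 11 = 9, 3705 mod 5 = 0, 3705 mod 17 = 16, 3705 mod 8 = 1.

x ≡ 3705 (mod 7480).


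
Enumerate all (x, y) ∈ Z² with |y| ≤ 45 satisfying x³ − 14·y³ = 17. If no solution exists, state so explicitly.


The equation is x³ - 14y³ = 17. For fixed y, x³ = 14·y³ + 17, so a solution requires the RHS to be a perfect cube.
Strategy: iterate y from -45 to 45, compute RHS = 14·y³ + 17, and check whether it is a (positive or negative) perfect cube.
Check small values of y:
  y = 0: RHS = 17 is not a perfect cube.
  y = 1: RHS = 31 is not a perfect cube.
  y = -1: RHS = 3 is not a perfect cube.
  y = 2: RHS = 129 is not a perfect cube.
  y = -2: RHS = -95 is not a perfect cube.
  y = 3: RHS = 395 is not a perfect cube.
  y = -3: RHS = -361 is not a perfect cube.
Continuing the search up to |y| = 45 finds no solutions either.
No (x, y) in the scanned range satisfies the equation.

No integer solutions with |y| ≤ 45.


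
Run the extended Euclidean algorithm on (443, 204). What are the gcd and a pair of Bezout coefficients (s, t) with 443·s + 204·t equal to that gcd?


Euclidean algorithm on (443, 204) — divide until remainder is 0:
  443 = 2 · 204 + 35
  204 = 5 · 35 + 29
  35 = 1 · 29 + 6
  29 = 4 · 6 + 5
  6 = 1 · 5 + 1
  5 = 5 · 1 + 0
gcd(443, 204) = 1.
Track Bezout coefficients alongside the remainders: start with r₀ = 443 = a·1 + b·0 (s = 1, t = 0) and r₁ = 204 = a·0 + b·1 (s = 0, t = 1); each new remainder r_{k+1} = r_{k-1} − q_k·r_k inherits s_{k+1} = s_{k-1} − q_k·s_k, t_{k+1} = t_{k-1} − q_k·t_k, so r_k = a·s_k + b·t_k at every step:
  q = 2: r = 35, s = 1 − 2·0 = 1, t = 0 − 2·1 = -2  (check: 443·1 + 204·(-2) = 35)
  q = 5: r = 29, s = 0 − 5·1 = -5, t = 1 − 5·(-2) = 11  (check: 443·(-5) + 204·11 = 29)
  q = 1: r = 6, s = 1 − 1·(-5) = 6, t = -2 − 1·11 = -13  (check: 443·6 + 204·(-13) = 6)
  q = 4: r = 5, s = -5 − 4·6 = -29, t = 11 − 4·(-13) = 63  (check: 443·(-29) + 204·63 = 5)
  q = 1: r = 1, s = 6 − 1·(-29) = 35, t = -13 − 1·63 = -76  (check: 443·35 + 204·(-76) = 1)
The row with r = 1 (the gcd) gives the Bezout coefficients s = 35, t = -76.
Result: 443 · (35) + 204 · (-76) = 1.

gcd(443, 204) = 1; s = 35, t = -76 (check: 443·35 + 204·(-76) = 1).


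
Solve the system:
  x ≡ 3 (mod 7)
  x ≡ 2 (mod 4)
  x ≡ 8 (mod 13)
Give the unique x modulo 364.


Moduli 7, 4, 13 are pairwise coprime; by CRT there is a unique solution modulo M = 7 · 4 · 13 = 364.
Solve pairwise, accumulating the modulus:
  Start with x ≡ 3 (mod 7).
  Combine with x ≡ 2 (mod 4): since gcd(7, 4) = 1, we get a unique residue mod 28.
    Write x = 3 + 7·t and substitute into x ≡ 2 (mod 4): 7·t ≡ 2 − 3 = -1 (mod 4).
    Reduce coefficients mod 4: 3·t ≡ 3 (mod 4).
    The inverse of 3 mod 4 is 3 (since 3·3 = 9 = 2·4 + 1), so t ≡ 3·3 = 9 ≡ 1 (mod 4).
    Then x = 3 + 7·1 = 10, valid modulo lcm(7, 4) = 28: x ≡ 10 (mod 28).
  Combine with x ≡ 8 (mod 13): since gcd(28, 13) = 1, we get a unique residue mod 364.
    Write x = 10 + 28·t and substitute into x ≡ 8 (mod 13): 28·t ≡ 8 − 10 = -2 (mod 13).
    Reduce coefficients mod 13: 2·t ≡ 11 (mod 13).
    The inverse of 2 mod 13 is 7 (since 2·7 = 14 = 1·13 + 1), so t ≡ 7·11 = 77 ≡ 12 (mod 13).
    Then x = 10 + 28·12 = 346, valid modulo lcm(28, 13) = 364: x ≡ 346 (mod 364).
Verify: 346 mod 7 = 3 ✓, 346 mod 4 = 2 ✓, 346 mod 13 = 8 ✓.

x ≡ 346 (mod 364).


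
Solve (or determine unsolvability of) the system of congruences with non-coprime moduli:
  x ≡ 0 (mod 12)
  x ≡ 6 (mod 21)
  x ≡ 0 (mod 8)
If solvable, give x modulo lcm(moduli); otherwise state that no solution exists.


Moduli 12, 21, 8 are not pairwise coprime, so CRT works modulo lcm(m_i) when all pairwise compatibility conditions hold.
Pairwise compatibility: gcd(m_i, m_j) must divide a_i - a_j for every pair.
Merge one congruence at a time:
  Start: x ≡ 0 (mod 12).
  Combine with x ≡ 6 (mod 21): gcd(12, 21) = 3; 6 - 0 = 6, which IS divisible by 3, so compatible.
    Write x = 0 + 12·t and substitute into x ≡ 6 (mod 21): 12·t ≡ 6 − 0 = 6 (mod 21).
    Divide the congruence (and modulus) by g = 3: 4·t ≡ 2 (mod 7).
    The inverse of 4 mod 7 is 2 (since 4·2 = 8 = 1·7 + 1), so t ≡ 2·2 = 4 ≡ 4 (mod 7).
    Then x = 0 + 12·4 = 48, valid modulo lcm(12, 21) = 84: x ≡ 48 (mod 84).
  Combine with x ≡ 0 (mod 8): gcd(84, 8) = 4; 0 - 48 = -48, which IS divisible by 4, so compatible.
    Write x = 48 + 84·t and substitute into x ≡ 0 (mod 8): 84·t ≡ 0 − 48 = -48 (mod 8).
    Divide the congruence (and modulus) by g = 4: 21·t ≡ -12 (mod 2).
    Reduce coefficients mod 2: 1·t ≡ 0 (mod 2).
    So t ≡ 0 (mod 2).
    Then x = 48 + 84·0 = 48, valid modulo lcm(84, 8) = 168: x ≡ 48 (mod 168).
Verify: 48 mod 12 = 0, 48 mod 21 = 6, 48 mod 8 = 0.

x ≡ 48 (mod 168).


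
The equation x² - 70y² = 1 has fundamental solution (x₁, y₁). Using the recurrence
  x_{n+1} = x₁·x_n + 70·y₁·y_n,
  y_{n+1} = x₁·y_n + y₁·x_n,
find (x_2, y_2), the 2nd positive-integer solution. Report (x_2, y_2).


Step 1: Find the fundamental solution (x₁, y₁) of x² - 70y² = 1.
  Expand √70 as a continued fraction. a₀ = ⌊√70⌋ = 8; iterate m_{k+1} = d_k·a_k − m_k, d_{k+1} = (70 − m_{k+1}²)/d_k, a_{k+1} = ⌊(a₀ + m_{k+1})/d_{k+1}⌋ (starting m₀ = 0, d₀ = 1), with convergents p_k = a_k·p_{k-1} + p_{k-2}, q_k = a_k·q_{k-1} + q_{k-2} (p₋₁ = 1, q₋₁ = 0):
  k = 0: a₀ = 8; p₀/q₀ = 8/1; p₀² − 70·q₀² = 64 − 70 = -6.
  k = 1: m = 8, d = 6, a = ⌊(8 + 8)/6⌋ = 2; p/q = (2·8 + 1)/(2·1 + 0) = 17/2; p² − 70·q² = 289 − 280 = 9.
  k = 2: m = 4, d = 9, a = ⌊(8 + 4)/9⌋ = 1; p/q = (1·17 + 8)/(1·2 + 1) = 25/3; p² − 70·q² = 625 − 630 = -5.
  k = 3: m = 5, d = 5, a = ⌊(8 + 5)/5⌋ = 2; p/q = (2·25 + 17)/(2·3 + 2) = 67/8; p² − 70·q² = 4489 − 4480 = 9.
  k = 4: m = 5, d = 9, a = ⌊(8 + 5)/9⌋ = 1; p/q = (1·67 + 25)/(1·8 + 3) = 92/11; p² − 70·q² = 8464 − 8470 = -6.
  k = 5: m = 4, d = 6, a = ⌊(8 + 4)/6⌋ = 2; p/q = (2·92 + 67)/(2·11 + 8) = 251/30; p² − 70·q² = 63001 − 63000 = 1.
  The first convergent with p² − 70·q² = 1 gives the fundamental solution (x₁, y₁) = (251, 30).
Step 2: Apply the recurrence (x_{n+1}, y_{n+1}) = (x₁x_n + 70y₁y_n, x₁y_n + y₁x_n) repeatedly.
  From (x_1, y_1) = (251, 30): x_2 = 251·251 + 70·30·30 = 126001; y_2 = 251·30 + 30·251 = 15060.
Step 3: Verify x_2² - 70·y_2² = 15876252001 - 15876252000 = 1 (should be 1). ✓

(x_1, y_1) = (251, 30); (x_2, y_2) = (126001, 15060).


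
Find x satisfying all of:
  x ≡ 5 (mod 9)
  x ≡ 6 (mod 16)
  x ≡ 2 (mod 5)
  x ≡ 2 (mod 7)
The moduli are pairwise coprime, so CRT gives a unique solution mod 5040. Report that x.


Product of moduli M = 9 · 16 · 5 · 7 = 5040.
Merge one congruence at a time:
  Start: x ≡ 5 (mod 9).
  Combine with x ≡ 6 (mod 16); new modulus lcm = 144.
    Write x = 5 + 9·t and substitute into x ≡ 6 (mod 16): 9·t ≡ 6 − 5 = 1 (mod 16).
    The inverse of 9 mod 16 is 9 (since 9·9 = 81 = 5·16 + 1), so t ≡ 9·1 = 9 ≡ 9 (mod 16).
    Then x = 5 + 9·9 = 86, valid modulo lcm(9, 16) = 144: x ≡ 86 (mod 144).
  Combine with x ≡ 2 (mod 5); new modulus lcm = 720.
    Write x = 86 + 144·t and substitute into x ≡ 2 (mod 5): 144·t ≡ 2 − 86 = -84 (mod 5).
    Reduce coefficients mod 5: 4·t ≡ 1 (mod 5).
    The inverse of 4 mod 5 is 4 (since 4·4 = 16 = 3·5 + 1), so t ≡ 4·1 = 4 ≡ 4 (mod 5).
    Then x = 86 + 144·4 = 662, valid modulo lcm(144, 5) = 720: x ≡ 662 (mod 720).
  Combine with x ≡ 2 (mod 7); new modulus lcm = 5040.
    Write x = 662 + 720·t and substitute into x ≡ 2 (mod 7): 720·t ≡ 2 − 662 = -660 (mod 7).
    Reduce coefficients mod 7: 6·t ≡ 5 (mod 7).
    The inverse of 6 mod 7 is 6 (since 6·6 = 36 = 5·7 + 1), so t ≡ 6·5 = 30 ≡ 2 (mod 7).
    Then x = 662 + 720·2 = 2102, valid modulo lcm(720, 7) = 5040: x ≡ 2102 (mod 5040).
Verify against each original: 2102 mod 9 = 5, 2102 mod 16 = 6, 2102 mod 5 = 2, 2102 mod 7 = 2.

x ≡ 2102 (mod 5040).


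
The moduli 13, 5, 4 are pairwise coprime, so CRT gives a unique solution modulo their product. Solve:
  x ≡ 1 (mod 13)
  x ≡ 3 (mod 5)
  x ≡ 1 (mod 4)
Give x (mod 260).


Moduli 13, 5, 4 are pairwise coprime; by CRT there is a unique solution modulo M = 13 · 5 · 4 = 260.
Solve pairwise, accumulating the modulus:
  Start with x ≡ 1 (mod 13).
  Combine with x ≡ 3 (mod 5): since gcd(13, 5) = 1, we get a unique residue mod 65.
    Write x = 1 + 13·t and substitute into x ≡ 3 (mod 5): 13·t ≡ 3 − 1 = 2 (mod 5).
    Reduce coefficients mod 5: 3·t ≡ 2 (mod 5).
    The inverse of 3 mod 5 is 2 (since 3·2 = 6 = 1·5 + 1), so t ≡ 2·2 = 4 ≡ 4 (mod 5).
    Then x = 1 + 13·4 = 53, valid modulo lcm(13, 5) = 65: x ≡ 53 (mod 65).
  Combine with x ≡ 1 (mod 4): since gcd(65, 4) = 1, we get a unique residue mod 260.
    Write x = 53 + 65·t and substitute into x ≡ 1 (mod 4): 65·t ≡ 1 − 53 = -52 (mod 4).
    Reduce coefficients mod 4: 1·t ≡ 0 (mod 4).
    So t ≡ 0 (mod 4).
    Then x = 53 + 65·0 = 53, valid modulo lcm(65, 4) = 260: x ≡ 53 (mod 260).
Verify: 53 mod 13 = 1 ✓, 53 mod 5 = 3 ✓, 53 mod 4 = 1 ✓.

x ≡ 53 (mod 260).


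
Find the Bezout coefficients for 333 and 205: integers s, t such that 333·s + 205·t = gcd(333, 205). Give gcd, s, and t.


Euclidean algorithm on (333, 205) — divide until remainder is 0:
  333 = 1 · 205 + 128
  205 = 1 · 128 + 77
  128 = 1 · 77 + 51
  77 = 1 · 51 + 26
  51 = 1 · 26 + 25
  26 = 1 · 25 + 1
  25 = 25 · 1 + 0
gcd(333, 205) = 1.
Track Bezout coefficients alongside the remainders: start with r₀ = 333 = a·1 + b·0 (s = 1, t = 0) and r₁ = 205 = a·0 + b·1 (s = 0, t = 1); each new remainder r_{k+1} = r_{k-1} − q_k·r_k inherits s_{k+1} = s_{k-1} − q_k·s_k, t_{k+1} = t_{k-1} − q_k·t_k, so r_k = a·s_k + b·t_k at every step:
  q = 1: r = 128, s = 1 − 1·0 = 1, t = 0 − 1·1 = -1  (check: 333·1 + 205·(-1) = 128)
  q = 1: r = 77, s = 0 − 1·1 = -1, t = 1 − 1·(-1) = 2  (check: 333·(-1) + 205·2 = 77)
  q = 1: r = 51, s = 1 − 1·(-1) = 2, t = -1 − 1·2 = -3  (check: 333·2 + 205·(-3) = 51)
  q = 1: r = 26, s = -1 − 1·2 = -3, t = 2 − 1·(-3) = 5  (check: 333·(-3) + 205·5 = 26)
  q = 1: r = 25, s = 2 − 1·(-3) = 5, t = -3 − 1·5 = -8  (check: 333·5 + 205·(-8) = 25)
  q = 1: r = 1, s = -3 − 1·5 = -8, t = 5 − 1·(-8) = 13  (check: 333·(-8) + 205·13 = 1)
The row with r = 1 (the gcd) gives the Bezout coefficients s = -8, t = 13.
Result: 333 · (-8) + 205 · (13) = 1.

gcd(333, 205) = 1; s = -8, t = 13 (check: 333·(-8) + 205·13 = 1).


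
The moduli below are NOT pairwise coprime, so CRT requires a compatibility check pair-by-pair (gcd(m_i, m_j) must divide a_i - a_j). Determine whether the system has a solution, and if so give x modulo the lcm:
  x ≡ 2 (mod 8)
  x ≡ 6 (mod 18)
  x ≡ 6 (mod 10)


Moduli 8, 18, 10 are not pairwise coprime, so CRT works modulo lcm(m_i) when all pairwise compatibility conditions hold.
Pairwise compatibility: gcd(m_i, m_j) must divide a_i - a_j for every pair.
Merge one congruence at a time:
  Start: x ≡ 2 (mod 8).
  Combine with x ≡ 6 (mod 18): gcd(8, 18) = 2; 6 - 2 = 4, which IS divisible by 2, so compatible.
    Write x = 2 + 8·t and substitute into x ≡ 6 (mod 18): 8·t ≡ 6 − 2 = 4 (mod 18).
    Divide the congruence (and modulus) by g = 2: 4·t ≡ 2 (mod 9).
    The inverse of 4 mod 9 is 7 (since 4·7 = 28 = 3·9 + 1), so t ≡ 7·2 = 14 ≡ 5 (mod 9).
    Then x = 2 + 8·5 = 42, valid modulo lcm(8, 18) = 72: x ≡ 42 (mod 72).
  Combine with x ≡ 6 (mod 10): gcd(72, 10) = 2; 6 - 42 = -36, which IS divisible by 2, so compatible.
    Write x = 42 + 72·t and substitute into x ≡ 6 (mod 10): 72·t ≡ 6 − 42 = -36 (mod 10).
    Divide the congruence (and modulus) by g = 2: 36·t ≡ -18 (mod 5).
    Reduce coefficients mod 5: 1·t ≡ 2 (mod 5).
    So t ≡ 2 (mod 5).
    Then x = 42 + 72·2 = 186, valid modulo lcm(72, 10) = 360: x ≡ 186 (mod 360).
Verify: 186 mod 8 = 2, 186 mod 18 = 6, 186 mod 10 = 6.

x ≡ 186 (mod 360).


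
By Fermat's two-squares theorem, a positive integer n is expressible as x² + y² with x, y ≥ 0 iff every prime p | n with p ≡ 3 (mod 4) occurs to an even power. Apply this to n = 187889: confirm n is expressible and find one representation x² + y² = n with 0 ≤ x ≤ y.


Step 1: Factor n = 187889 = 13 · 97 · 149.
Step 2: Check the mod-4 condition on each prime factor: 13 ≡ 1 (mod 4), exponent 1; 97 ≡ 1 (mod 4), exponent 1; 149 ≡ 1 (mod 4), exponent 1.
All primes ≡ 3 (mod 4) appear to even exponent (or don't appear), so by the two-squares theorem n IS expressible as a sum of two squares.
Step 3: Build a representation. Here n = 13 · 97 · 149 is a product of primes ≡ 1 (mod 4). Each prime p ≡ 1 (mod 4) is itself a sum of two squares; find a² by testing p − a² for a perfect square:
  13: 13 − 1² = 12, 13 − 2² = 9 = 3² ⇒ 13 = 2² + 3².
  97: 97 − 1² = 96, 97 − 2² = 93, 97 − 3² = 88, 97 − 4² = 81 = 9² ⇒ 97 = 4² + 9².
  149: 149 − 1² = 148, 149 − 2² = 145, 149 − 3² = 140, 149 − 4² = 133, 149 − 5² = 124, 149 − 6² = 113, 149 − 7² = 100 = 10² ⇒ 149 = 7² + 10².
  Combine using the Brahmagupta–Fibonacci identity (a² + b²)(c² + d²) = (ac − bd)² + (ad + bc)² = (ac + bd)² + (ad − bc)²:
  13 · 97 = 1261: from (2² + 3²)(4² + 9²), take (2·4 − 3·9, 2·9 + 3·4) = (8 − 27, 18 + 12) = (-19, 30); dropping signs (only squares matter) gives (19, 30); check 19² + 30² = 361 + 900 = 1261 ✓.
  1261 · 149 = 187889: from (19² + 30²)(7² + 10²), take (19·7 − 30·10, 19·10 + 30·7) = (133 − 300, 190 + 210) = (-167, 400); dropping signs (only squares matter) gives (167, 400); check 167² + 400² = 27889 + 160000 = 187889 ✓.
Step 4: Order so x ≤ y and verify: 167² + 400² = 27889 + 160000 = 187889 = n. ✓

n = 187889 = 167² + 400² (one valid representation with x ≤ y).


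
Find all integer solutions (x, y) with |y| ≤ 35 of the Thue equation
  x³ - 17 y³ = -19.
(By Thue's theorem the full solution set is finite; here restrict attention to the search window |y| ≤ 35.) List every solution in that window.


The equation is x³ - 17y³ = -19. For fixed y, x³ = 17·y³ − 19, so a solution requires the RHS to be a perfect cube.
Strategy: iterate y from -35 to 35, compute RHS = 17·y³ − 19, and check whether it is a (positive or negative) perfect cube.
Check small values of y:
  y = 0: RHS = -19 is not a perfect cube.
  y = 1: RHS = -2 is not a perfect cube.
  y = -1: RHS = -36 is not a perfect cube.
  y = 2: RHS = 117 is not a perfect cube.
  y = -2: RHS = -155 is not a perfect cube.
  y = 3: RHS = 440 is not a perfect cube.
  y = -3: RHS = -478 is not a perfect cube.
Continuing the search up to |y| = 35 finds no solutions either.
No (x, y) in the scanned range satisfies the equation.

No integer solutions with |y| ≤ 35.


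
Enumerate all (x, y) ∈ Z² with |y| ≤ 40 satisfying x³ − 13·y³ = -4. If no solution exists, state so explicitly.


The equation is x³ - 13y³ = -4. For fixed y, x³ = 13·y³ − 4, so a solution requires the RHS to be a perfect cube.
Strategy: iterate y from -40 to 40, compute RHS = 13·y³ − 4, and check whether it is a (positive or negative) perfect cube.
Check small values of y:
  y = 0: RHS = -4 is not a perfect cube.
  y = 1: RHS = 9 is not a perfect cube.
  y = -1: RHS = -17 is not a perfect cube.
  y = 2: RHS = 100 is not a perfect cube.
  y = -2: RHS = -108 is not a perfect cube.
  y = 3: RHS = 347 is not a perfect cube.
  y = -3: RHS = -355 is not a perfect cube.
Continuing the search up to |y| = 40 finds no solutions either.
No (x, y) in the scanned range satisfies the equation.

No integer solutions with |y| ≤ 40.


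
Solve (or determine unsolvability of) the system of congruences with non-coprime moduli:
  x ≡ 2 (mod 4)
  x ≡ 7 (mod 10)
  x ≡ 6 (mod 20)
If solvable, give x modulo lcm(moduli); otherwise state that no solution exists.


Moduli 4, 10, 20 are not pairwise coprime, so CRT works modulo lcm(m_i) when all pairwise compatibility conditions hold.
Pairwise compatibility: gcd(m_i, m_j) must divide a_i - a_j for every pair.
Merge one congruence at a time:
  Start: x ≡ 2 (mod 4).
  Combine with x ≡ 7 (mod 10): gcd(4, 10) = 2, and 7 - 2 = 5 is NOT divisible by 2.
    ⇒ system is inconsistent (no integer solution).

No solution (the system is inconsistent).


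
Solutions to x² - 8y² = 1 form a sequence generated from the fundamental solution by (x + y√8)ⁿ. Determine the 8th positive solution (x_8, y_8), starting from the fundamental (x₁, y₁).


Step 1: Find the fundamental solution (x₁, y₁) of x² - 8y² = 1.
  Expand √8 as a continued fraction. a₀ = ⌊√8⌋ = 2; iterate m_{k+1} = d_k·a_k − m_k, d_{k+1} = (8 − m_{k+1}²)/d_k, a_{k+1} = ⌊(a₀ + m_{k+1})/d_{k+1}⌋ (starting m₀ = 0, d₀ = 1), with convergents p_k = a_k·p_{k-1} + p_{k-2}, q_k = a_k·q_{k-1} + q_{k-2} (p₋₁ = 1, q₋₁ = 0):
  k = 0: a₀ = 2; p₀/q₀ = 2/1; p₀² − 8·q₀² = 4 − 8 = -4.
  k = 1: m = 2, d = 4, a = ⌊(2 + 2)/4⌋ = 1; p/q = (1·2 + 1)/(1·1 + 0) = 3/1; p² − 8·q² = 9 − 8 = 1.
  The first convergent with p² − 8·q² = 1 gives the fundamental solution (x₁, y₁) = (3, 1).
Step 2: Apply the recurrence (x_{n+1}, y_{n+1}) = (x₁x_n + 8y₁y_n, x₁y_n + y₁x_n) repeatedly.
  From (x_1, y_1) = (3, 1): x_2 = 3·3 + 8·1·1 = 17; y_2 = 3·1 + 1·3 = 6.
  From (x_2, y_2) = (17, 6): x_3 = 3·17 + 8·1·6 = 99; y_3 = 3·6 + 1·17 = 35.
  From (x_3, y_3) = (99, 35): x_4 = 3·99 + 8·1·35 = 577; y_4 = 3·35 + 1·99 = 204.
  From (x_4, y_4) = (577, 204): x_5 = 3·577 + 8·1·204 = 3363; y_5 = 3·204 + 1·577 = 1189.
  From (x_5, y_5) = (3363, 1189): x_6 = 3·3363 + 8·1·1189 = 19601; y_6 = 3·1189 + 1·3363 = 6930.
  From (x_6, y_6) = (19601, 6930): x_7 = 3·19601 + 8·1·6930 = 114243; y_7 = 3·6930 + 1·19601 = 40391.
  From (x_7, y_7) = (114243, 40391): x_8 = 3·114243 + 8·1·40391 = 665857; y_8 = 3·40391 + 1·114243 = 235416.
Step 3: Verify x_8² - 8·y_8² = 443365544449 - 443365544448 = 1 (should be 1). ✓

(x_1, y_1) = (3, 1); (x_8, y_8) = (665857, 235416).
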